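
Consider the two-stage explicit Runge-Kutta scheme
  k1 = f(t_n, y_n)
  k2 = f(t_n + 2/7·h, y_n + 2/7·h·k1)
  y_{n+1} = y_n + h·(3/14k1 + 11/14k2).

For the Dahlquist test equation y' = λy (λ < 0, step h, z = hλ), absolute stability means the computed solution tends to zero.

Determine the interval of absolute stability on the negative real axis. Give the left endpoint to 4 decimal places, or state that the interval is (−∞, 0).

On y'=λy, z=hλ:
  k1=λy_n ⇒ h·k1=z·y_n;  k2=λ(1+2/7z)y_n ⇒ h·k2=z(1+2/7z)y_n
  y_{n+1}/y_n = 1 + 3/14z + 11/14z(1+2/7z) = 1 + z + 11/49z²
  ⇒ R(z) = 1 + z + 11/49z².

Boundary: |R(x)|=1, x<0.
x=-1.3: |R|=0.0794
R=1: x+11/49x²=0 ⇒ x=−49/11=-4.4545; min R=1−1/(4·11/49)=-0.1136>−1
Confirm numerically:
  x=-3.869: |R|=0.49142 <1
  x=-3.441: |R|=0.21707 <1
  x=-2.439: |R|=0.10357 <1
  x=-4.912: |R|=1.50443 >1
  x=-4.545: |R|=1.09229 >1
  x=-4.489: |R|=1.03472 >1
Stable set (-4.4545, 0).

(-4.4545, 0).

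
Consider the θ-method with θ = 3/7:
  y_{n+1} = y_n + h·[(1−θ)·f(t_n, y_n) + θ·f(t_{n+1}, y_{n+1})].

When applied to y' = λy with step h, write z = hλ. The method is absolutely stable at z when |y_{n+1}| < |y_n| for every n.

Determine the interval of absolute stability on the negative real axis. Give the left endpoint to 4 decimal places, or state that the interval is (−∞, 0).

(-14.0000, 0).

Test eqn y'=λy, z=hλ:
  y_{n+1} = y_n + z·[4/7·y_n + 3/7·y_{n+1}] ⇒ (1 − 3/7z)y_{n+1} = (1 + 4/7z)y_n
  ⇒ R(z) = (1 + 4/7z)/(1 − 3/7z).

Need |R(x)|<1, x<0.
x=-0.33: |R|=0.7109
R=−1: 1+4/7x = −1+3/7x ⇒ -1/7x=2 ⇒ x=2/(-1/7)=-14.0000
Confirm numerically:
  x=-12.095: |R|=0.95599 <1
  x=-11.067: |R|=0.92704 <1
  x=-5.823: |R|=0.66582 <1
  x=-5.623: |R|=0.64904 <1
  x=-14.410: |R|=1.00816 >1
  x=-14.220: |R|=1.00443 >1
Stable set (-14.0000, 0).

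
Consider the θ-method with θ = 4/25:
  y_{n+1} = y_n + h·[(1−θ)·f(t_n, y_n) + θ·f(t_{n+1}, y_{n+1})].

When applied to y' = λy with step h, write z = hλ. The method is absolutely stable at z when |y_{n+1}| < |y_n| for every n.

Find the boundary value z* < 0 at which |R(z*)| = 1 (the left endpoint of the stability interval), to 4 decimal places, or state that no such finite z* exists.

With y'=λy (z=hλ):
  y_{n+1} = y_n + z·[21/25·y_n + 4/25·y_{n+1}] ⇒ (1 − 4/25z)y_{n+1} = (1 + 21/25z)y_n
  ⇒ R(z) = (1 + 21/25z)/(1 − 4/25z).

Solve |R(x)|<1 on ℝ⁻.
x=-0.85: |R|=0.2518
R=−1: 1+21/25x = −1+4/25x ⇒ -17/25x=2 ⇒ x=2/(-17/25)=-2.9412
Confirm numerically:
  x=-2.628: |R|=0.85008 <1
  x=-1.810: |R|=0.40354 <1
  x=-1.773: |R|=0.38119 <1
  x=-1.545: |R|=0.23877 <1
  x=-3.316: |R|=1.16653 >1
  x=-3.142: |R|=1.09088 >1
Interval (-2.9412, 0).

z* = -2.9412.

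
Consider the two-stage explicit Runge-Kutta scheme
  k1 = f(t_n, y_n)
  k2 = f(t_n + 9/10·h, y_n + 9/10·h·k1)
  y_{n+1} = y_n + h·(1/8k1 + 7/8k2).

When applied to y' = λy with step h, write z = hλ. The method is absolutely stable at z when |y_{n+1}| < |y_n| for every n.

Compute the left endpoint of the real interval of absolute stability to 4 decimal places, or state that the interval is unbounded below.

left endpoint -1.2698.

On y'=λy, z=hλ:
  k1=λy_n ⇒ h·k1=z·y_n;  k2=λ(1+9/10z)y_n ⇒ h·k2=z(1+9/10z)y_n
  y_{n+1}/y_n = 1 + 1/8z + 7/8z(1+9/10z) = 1 + z + 63/80z²
  R(z) = 1 + z + 63/80z².

Boundary: |R(x)|=1, x<0.
x=-0.71: |R|=0.6870
R=1: x+63/80x²=0 ⇒ x=−80/63=-1.2698; min R=1−1/(4·63/80)=0.6825>−1
Confirm numerically:
  x=-1.159: |R|=0.89883 <1
  x=-1.049: |R|=0.81757 <1
  x=-0.863: |R|=0.72351 <1
  x=-0.679: |R|=0.68407 <1
  x=-1.733: |R|=1.63209 >1
  x=-1.420: |R|=1.16792 >1
So |R|<1 on (-1.2698, 0).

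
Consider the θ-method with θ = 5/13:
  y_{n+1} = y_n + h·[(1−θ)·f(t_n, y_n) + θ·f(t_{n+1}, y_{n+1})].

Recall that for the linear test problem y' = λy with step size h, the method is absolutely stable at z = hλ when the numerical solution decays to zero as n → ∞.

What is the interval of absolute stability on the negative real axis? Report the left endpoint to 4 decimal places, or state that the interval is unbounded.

(-8.6667, 0).

With y'=λy (z=hλ):
  y_{n+1} = y_n + z·[8/13·y_n + 5/13·y_{n+1}] ⇒ (1 − 5/13z)y_{n+1} = (1 + 8/13z)y_n
  ⇒ R(z) = (1 + 8/13z)/(1 − 5/13z).

Boundary: |R(x)|=1, x<0.
x=-1.39: |R|=0.0942
R=−1: 1+8/13x = −1+5/13x ⇒ -3/13x=2 ⇒ x=2/(-3/13)=-8.6667
Confirm numerically:
  x=-7.719: |R|=0.94490 <1
  x=-7.451: |R|=0.92743 <1
  x=-4.276: |R|=0.61687 <1
  x=-4.047: |R|=0.58300 <1
  x=-9.124: |R|=1.02340 >1
  x=-9.089: |R|=1.02168 >1
  x=-8.955: |R|=1.01497 >1
Interval (-8.6667, 0).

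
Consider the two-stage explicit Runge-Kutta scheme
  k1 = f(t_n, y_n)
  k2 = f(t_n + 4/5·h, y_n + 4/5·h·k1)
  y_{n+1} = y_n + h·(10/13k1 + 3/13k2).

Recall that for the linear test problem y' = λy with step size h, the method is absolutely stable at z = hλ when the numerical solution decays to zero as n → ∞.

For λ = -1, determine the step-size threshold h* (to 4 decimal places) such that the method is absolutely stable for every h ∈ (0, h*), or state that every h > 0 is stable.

(-5.4167,0); λ=-1 ⇒ h* = (65/12)/1 = 5.4167.

With y'=λy (z=hλ):
  k1=λy_n ⇒ h·k1=z·y_n;  k2=λ(1+4/5z)y_n ⇒ h·k2=z(1+4/5z)y_n
  y_{n+1}/y_n = 1 + 10/13z + 3/13z(1+4/5z) = 1 + z + 12/65z²
  Hence R(z) = 1 + z + 12/65z².

Solve |R(x)|<1 on ℝ⁻.
x=-1.78: |R|=0.1951
R=1: x+12/65x²=0 ⇒ x=−65/12=-5.4167; min R=1−1/(4·12/65)=-0.3542>−1
Confirm numerically:
  x=-5.154: |R|=0.75007 <1
  x=-3.501: |R|=0.23817 <1
  x=-3.367: |R|=0.27407 <1
  x=-2.199: |R|=0.30627 <1
  x=-5.878: |R|=1.50062 >1
  x=-5.652: |R|=1.24556 >1
  x=-5.505: |R|=1.08977 >1
So |R|<1 on (-5.4167, 0).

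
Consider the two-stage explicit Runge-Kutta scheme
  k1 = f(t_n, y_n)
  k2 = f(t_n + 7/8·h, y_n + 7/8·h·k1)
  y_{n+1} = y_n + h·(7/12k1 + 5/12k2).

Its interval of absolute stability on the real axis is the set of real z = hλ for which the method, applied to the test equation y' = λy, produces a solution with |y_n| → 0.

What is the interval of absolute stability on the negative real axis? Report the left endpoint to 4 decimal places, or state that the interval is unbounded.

z∈(-2.7429,0).

On y'=λy, z=hλ:
  k1=λy_n ⇒ h·k1=z·y_n;  k2=λ(1+7/8z)y_n ⇒ h·k2=z(1+7/8z)y_n
  y_{n+1}/y_n = 1 + 7/12z + 5/12z(1+7/8z) = 1 + z + 35/96z²
  so R(z) = 1 + z + 35/96z².

Boundary: |R(x)|=1, x<0.
x=-0.93: |R|=0.3853
R=1: x+35/96x²=0 ⇒ x=−96/35=-2.7429; min R=1−1/(4·35/96)=0.3143>−1
Confirm numerically:
  x=-2.566: |R|=0.83455 <1
  x=-1.782: |R|=0.37574 <1
  x=-1.432: |R|=0.31562 <1
  x=-1.138: |R|=0.33415 <1
  x=-3.246: |R|=1.59544 >1
  x=-3.061: |R|=1.35504 >1
So |R|<1 on (-2.7429, 0).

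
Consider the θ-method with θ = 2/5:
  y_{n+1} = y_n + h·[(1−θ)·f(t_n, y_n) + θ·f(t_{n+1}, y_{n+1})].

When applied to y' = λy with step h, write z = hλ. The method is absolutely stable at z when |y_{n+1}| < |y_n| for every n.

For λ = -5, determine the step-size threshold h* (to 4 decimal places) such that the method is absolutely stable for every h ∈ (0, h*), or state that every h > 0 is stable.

Test eqn y'=λy, z=hλ:
  y_{n+1} = y_n + z·[3/5·y_n + 2/5·y_{n+1}] ⇒ (1 − 2/5z)y_{n+1} = (1 + 3/5z)y_n
  Hence R(z) = (1 + 3/5z)/(1 − 2/5z).

Solve |R(x)|<1 on ℝ⁻.
x=-0.54: |R|=0.5559
R=−1: 1+3/5x = −1+2/5x ⇒ -1/5x=2 ⇒ x=2/(-1/5)=-10.0000
Confirm numerically:
  x=-8.195: |R|=0.91561 <1
  x=-6.773: |R|=0.82600 <1
  x=-6.234: |R|=0.78441 <1
  x=-4.192: |R|=0.56605 <1
  x=-10.481: |R|=1.01853 >1
  x=-10.182: |R|=1.00718 >1
Stable set (-10.0000, 0).

(-10.0000,0); λ=-5 ⇒ h* = (10)/5 = 2.0000.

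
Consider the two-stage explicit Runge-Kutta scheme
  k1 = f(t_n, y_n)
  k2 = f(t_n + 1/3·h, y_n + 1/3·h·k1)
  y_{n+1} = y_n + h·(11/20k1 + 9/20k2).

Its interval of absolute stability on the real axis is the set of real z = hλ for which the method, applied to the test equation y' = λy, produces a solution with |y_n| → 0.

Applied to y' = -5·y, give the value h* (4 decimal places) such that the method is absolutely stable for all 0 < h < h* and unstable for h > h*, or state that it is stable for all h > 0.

(-6.6667,0); λ=-5 ⇒ h* = (20/3)/5 = 1.3333.

With y'=λy (z=hλ):
  k1=λy_n ⇒ h·k1=z·y_n;  k2=λ(1+1/3z)y_n ⇒ h·k2=z(1+1/3z)y_n
  y_{n+1}/y_n = 1 + 11/20z + 9/20z(1+1/3z) = 1 + z + 3/20z²
  Hence R(z) = 1 + z + 3/20z².

Need |R(x)|<1, x<0.
x=-1.07: |R|=0.1017
R=1: x+3/20x²=0 ⇒ x=−20/3=-6.6667; min R=1−1/(4·3/20)=-0.6667>−1
Confirm numerically:
  x=-5.325: |R|=0.07166 <1
  x=-4.894: |R|=0.30131 <1
  x=-4.750: |R|=0.36562 <1
  x=-6.967: |R|=1.31386 >1
  x=-6.796: |R|=1.13184 >1
Interval (-6.6667, 0).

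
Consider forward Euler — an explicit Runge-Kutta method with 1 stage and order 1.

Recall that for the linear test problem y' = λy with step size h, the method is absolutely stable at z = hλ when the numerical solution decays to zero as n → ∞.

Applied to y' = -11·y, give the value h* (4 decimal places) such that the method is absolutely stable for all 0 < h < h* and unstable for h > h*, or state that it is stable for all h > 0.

Test eqn y'=λy, z=hλ:
  order 1, 1-stage ⇒ R(z)=1+z
  (e.g. R(-0.58)=0.42000, |R|=0.42000)

Find x<0 with |R(x)|<1.
x=-0.58: |R|=0.4200
|R(-2.22)|=1.2200 |R(-2.2)|=1.2000 |R(-2.01)|=1.0100
Bisect:
  x_lo=-2.7281 |R|=1.7281  x_hi=-0.1158 |R|=0.8842
  mid=-1.42195 |R|=0.42195 →hi
  mid=-2.07505 |R|=1.07505 →lo
  mid=-1.74850 |R|=0.74850 →hi
  mid=-1.91177 |R|=0.91177 →hi
  mid=-1.99341 |R|=0.99341 →hi
  mid=-2.03423 |R|=1.03423 →lo
  mid=-2.01382 |R|=1.01382 →lo
  ...
  [-2.00011,-1.99995] ⇒ x*=-2.0000
So |R|<1 on (-2.0000, 0).

(-2.0000,0); λ=-11 ⇒ h* = 0.1818.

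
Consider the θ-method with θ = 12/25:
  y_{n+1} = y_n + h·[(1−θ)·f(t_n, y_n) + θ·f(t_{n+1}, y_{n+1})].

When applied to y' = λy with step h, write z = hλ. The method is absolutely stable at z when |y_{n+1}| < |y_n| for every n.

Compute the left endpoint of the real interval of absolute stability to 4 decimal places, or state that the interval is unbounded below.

z* = -50.0000.

Set f=λy, z=hλ:
  y_{n+1} = y_n + z·[13/25·y_n + 12/25·y_{n+1}] ⇒ (1 − 12/25z)y_{n+1} = (1 + 13/25z)y_n
  R(z) = (1 + 13/25z)/(1 − 12/25z).

Find x<0 with |R(x)|<1.
x=-1.06: |R|=0.2975
R=−1: 1+13/25x = −1+12/25x ⇒ -1/25x=2 ⇒ x=2/(-1/25)=-50.0000
Confirm numerically:
  x=-40.337: |R|=0.98102 <1
  x=-35.669: |R|=0.96837 <1
  x=-31.181: |R|=0.95285 <1
  x=-50.549: |R|=1.00087 >1
  x=-50.435: |R|=1.00069 >1
  x=-50.110: |R|=1.00018 >1
So |R|<1 on (-50.0000, 0).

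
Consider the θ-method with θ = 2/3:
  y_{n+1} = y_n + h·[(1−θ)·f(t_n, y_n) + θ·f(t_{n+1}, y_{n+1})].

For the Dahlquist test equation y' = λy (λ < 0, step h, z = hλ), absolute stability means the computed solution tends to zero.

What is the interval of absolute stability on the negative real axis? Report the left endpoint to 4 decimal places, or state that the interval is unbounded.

On y'=λy, z=hλ:
  y_{n+1} = y_n + z·[1/3·y_n + 2/3·y_{n+1}] ⇒ (1 − 2/3z)y_{n+1} = (1 + 1/3z)y_n
  so R(z) = (1 + 1/3z)/(1 − 2/3z).

Boundary: |R(x)|=1, x<0.
x=-1.28: |R|=0.3094
x=-2: |R|=0.1429
x=-10: |R|=0.3043
x=-100: |R|=0.4778
θ=2/3≥1/2 ⇒ |1+1/3x|<|1−2/3x| ∀x<0 ⇒ interval (−∞,0).

interval (−∞, 0).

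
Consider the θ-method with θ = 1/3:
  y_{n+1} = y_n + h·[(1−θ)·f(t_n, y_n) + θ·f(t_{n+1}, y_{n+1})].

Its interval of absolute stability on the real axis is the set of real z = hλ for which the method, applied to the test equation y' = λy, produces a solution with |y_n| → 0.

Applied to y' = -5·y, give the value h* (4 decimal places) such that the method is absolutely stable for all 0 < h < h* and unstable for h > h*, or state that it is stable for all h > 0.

Test eqn y'=λy, z=hλ:
  y_{n+1} = y_n + z·[2/3·y_n + 1/3·y_{n+1}] ⇒ (1 − 1/3z)y_{n+1} = (1 + 2/3z)y_n
  ⇒ R(z) = (1 + 2/3z)/(1 − 1/3z).

Need |R(x)|<1, x<0.
x=-0.82: |R|=0.3560
R=−1: 1+2/3x = −1+1/3x ⇒ -1/3x=2 ⇒ x=2/(-1/3)=-6.0000
Confirm numerically:
  x=-4.894: |R|=0.85989 <1
  x=-3.915: |R|=0.69848 <1
  x=-2.427: |R|=0.34163 <1
  x=-6.553: |R|=1.05789 >1
  x=-6.339: |R|=1.03630 >1
Interval (-6.0000, 0).

(-6.0000,0); λ=-5 ⇒ h* = (6)/5 = 1.2000.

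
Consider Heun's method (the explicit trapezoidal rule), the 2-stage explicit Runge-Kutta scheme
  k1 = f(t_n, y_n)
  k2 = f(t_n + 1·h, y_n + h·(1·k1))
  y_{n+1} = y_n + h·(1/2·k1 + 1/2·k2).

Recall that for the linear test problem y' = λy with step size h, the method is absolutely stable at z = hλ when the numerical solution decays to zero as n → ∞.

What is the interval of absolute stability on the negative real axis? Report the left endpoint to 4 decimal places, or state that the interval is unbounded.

With y'=λy (z=hλ):
  order 2, 2-stage ⇒ R(z)=1+z+z^2/2
  (e.g. R(-0.92)=0.50320, |R|=0.50320)

Boundary: |R(x)|=1, x<0.
x=-0.92: |R|=0.5032
|R(-2.11)|=1.1160 |R(-2)|=1.0000 |R(-0.92)|=0.5032
Bisect:
  x_lo=-2.7037 |R|=1.9513  x_hi=-0.1815 |R|=0.8349
  mid=-1.44262 |R|=0.59796 →hi
  mid=-2.07316 |R|=1.07584 →lo
  mid=-1.75789 |R|=0.78720 →hi
  mid=-1.91553 |R|=0.91909 →hi
  mid=-1.99434 |R|=0.99436 →hi
  mid=-2.03375 |R|=1.03432 →lo
  mid=-2.01405 |R|=1.01415 →lo
  mid=-2.00420 |R|=1.00420 →lo
  ...
  [-2.00004,-1.99989] ⇒ x*=-2.0000
Stable set (-2.0000, 0).

z∈(-2.0000,0).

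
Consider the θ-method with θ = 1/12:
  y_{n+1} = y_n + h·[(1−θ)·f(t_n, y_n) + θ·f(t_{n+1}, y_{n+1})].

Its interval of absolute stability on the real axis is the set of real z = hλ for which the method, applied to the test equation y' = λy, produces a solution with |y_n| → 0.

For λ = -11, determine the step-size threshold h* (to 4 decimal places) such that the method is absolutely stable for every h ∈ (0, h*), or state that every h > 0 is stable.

On y'=λy, z=hλ:
  y_{n+1} = y_n + z·[11/12·y_n + 1/12·y_{n+1}] ⇒ (1 − 1/12z)y_{n+1} = (1 + 11/12z)y_n
  Hence R(z) = (1 + 11/12z)/(1 − 1/12z).

Need |R(x)|<1, x<0.
x=-0.99: |R|=0.0855
R=−1: 1+11/12x = −1+1/12x ⇒ -5/6x=2 ⇒ x=2/(-5/6)=-2.4000
Confirm numerically:
  x=-2.130: |R|=0.80892 <1
  x=-1.419: |R|=0.26895 <1
  x=-1.282: |R|=0.15826 <1
  x=-1.075: |R|=0.01338 <1
  x=-2.871: |R|=1.31672 >1
  x=-2.759: |R|=1.24324 >1
So |R|<1 on (-2.4000, 0).

(-2.4000,0); λ=-11 ⇒ h* = (12/5)/11 = 0.2182.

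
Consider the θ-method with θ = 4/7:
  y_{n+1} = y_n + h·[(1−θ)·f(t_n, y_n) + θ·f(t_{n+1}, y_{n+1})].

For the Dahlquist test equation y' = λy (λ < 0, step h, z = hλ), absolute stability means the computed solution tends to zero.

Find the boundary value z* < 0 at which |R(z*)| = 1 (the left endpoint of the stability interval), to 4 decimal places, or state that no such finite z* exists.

(−∞, 0) — no finite endpoint.

With y'=λy (z=hλ):
  y_{n+1} = y_n + z·[3/7·y_n + 4/7·y_{n+1}] ⇒ (1 − 4/7z)y_{n+1} = (1 + 3/7z)y_n
  Hence R(z) = (1 + 3/7z)/(1 − 4/7z).

Need |R(x)|<1, x<0.
x=-0.44: |R|=0.6484
x=-2: |R|=0.0667
x=-10: |R|=0.4894
x=-100: |R|=0.7199
θ=4/7≥1/2 ⇒ |1+3/7x|<|1−4/7x| ∀x<0 ⇒ stable on all of ℝ⁻.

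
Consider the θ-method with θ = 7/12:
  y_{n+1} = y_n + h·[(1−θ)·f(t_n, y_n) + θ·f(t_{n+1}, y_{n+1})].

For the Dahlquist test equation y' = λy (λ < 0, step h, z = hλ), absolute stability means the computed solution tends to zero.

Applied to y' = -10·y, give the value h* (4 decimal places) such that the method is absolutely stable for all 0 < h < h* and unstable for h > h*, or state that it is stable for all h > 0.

On y'=λy, z=hλ:
  y_{n+1} = y_n + z·[5/12·y_n + 7/12·y_{n+1}] ⇒ (1 − 7/12z)y_{n+1} = (1 + 5/12z)y_n
  Hence R(z) = (1 + 5/12z)/(1 − 7/12z).

Boundary: |R(x)|=1, x<0.
x=-0.66: |R|=0.5235
x=-2: |R|=0.0769
x=-10: |R|=0.4634
x=-100: |R|=0.6854
θ=7/12≥1/2 ⇒ |1+5/12x|<|1−7/12x| ∀x<0 ⇒ interval (−∞,0).

interval (−∞, 0). Any h>0 works for λ=-10.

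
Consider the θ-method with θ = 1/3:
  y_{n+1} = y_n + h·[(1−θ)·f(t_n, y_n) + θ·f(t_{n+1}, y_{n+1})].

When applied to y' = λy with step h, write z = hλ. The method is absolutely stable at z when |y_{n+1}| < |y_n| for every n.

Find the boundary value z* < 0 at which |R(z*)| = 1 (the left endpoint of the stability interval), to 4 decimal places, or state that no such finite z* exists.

With y'=λy (z=hλ):
  y_{n+1} = y_n + z·[2/3·y_n + 1/3·y_{n+1}] ⇒ (1 − 1/3z)y_{n+1} = (1 + 2/3z)y_n
  Hence R(z) = (1 + 2/3z)/(1 − 1/3z).

Find x<0 with |R(x)|<1.
x=-0.87: |R|=0.3256
R=−1: 1+2/3x = −1+1/3x ⇒ -1/3x=2 ⇒ x=2/(-1/3)=-6.0000
Confirm numerically:
  x=-5.916: |R|=0.99058 <1
  x=-5.865: |R|=0.98477 <1
  x=-2.766: |R|=0.43913 <1
  x=-6.549: |R|=1.05749 >1
  x=-6.136: |R|=1.01489 >1
Stable set (-6.0000, 0).

z* = -6.0000.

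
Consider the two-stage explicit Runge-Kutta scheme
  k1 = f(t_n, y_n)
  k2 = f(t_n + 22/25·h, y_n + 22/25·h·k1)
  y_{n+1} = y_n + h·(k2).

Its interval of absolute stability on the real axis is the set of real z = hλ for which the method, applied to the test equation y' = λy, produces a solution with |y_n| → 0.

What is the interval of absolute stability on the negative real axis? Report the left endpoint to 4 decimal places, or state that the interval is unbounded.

Test eqn y'=λy, z=hλ:
  k1=λy_n ⇒ h·k1=z·y_n;  k2=λ(1+22/25z)y_n ⇒ h·k2=z(1+22/25z)y_n
  y_{n+1}/y_n = 1 + z(1+22/25z) = 1 + z + 22/25z²
  ⇒ R(z) = 1 + z + 22/25z².

Boundary: |R(x)|=1, x<0.
x=-0.82: |R|=0.7717
R=1: x+22/25x²=0 ⇒ x=−25/22=-1.1364; min R=1−1/(4·22/25)=0.7159>−1
Confirm numerically:
  x=-1.060: |R|=0.92877 <1
  x=-1.008: |R|=0.88614 <1
  x=-0.884: |R|=0.80368 <1
  x=-0.793: |R|=0.76039 <1
  x=-1.734: |R|=1.91195 >1
  x=-1.578: |R|=1.61327 >1
Stable set (-1.1364, 0).

z∈(-1.1364,0).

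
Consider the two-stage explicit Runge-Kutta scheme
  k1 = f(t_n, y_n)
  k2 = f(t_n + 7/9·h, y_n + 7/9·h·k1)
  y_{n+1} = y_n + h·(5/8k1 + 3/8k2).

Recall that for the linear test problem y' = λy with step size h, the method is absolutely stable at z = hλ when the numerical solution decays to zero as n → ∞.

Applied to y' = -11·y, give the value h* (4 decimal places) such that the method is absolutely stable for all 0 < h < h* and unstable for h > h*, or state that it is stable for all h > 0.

(-3.4286,0); λ=-11 ⇒ h* = (24/7)/11 = 0.3117.

Set f=λy, z=hλ:
  k1=λy_n ⇒ h·k1=z·y_n;  k2=λ(1+7/9z)y_n ⇒ h·k2=z(1+7/9z)y_n
  y_{n+1}/y_n = 1 + 5/8z + 3/8z(1+7/9z) = 1 + z + 7/24z²
  ⇒ R(z) = 1 + z + 7/24z².

Boundary: |R(x)|=1, x<0.
x=-0.67: |R|=0.4609
R=1: x+7/24x²=0 ⇒ x=−24/7=-3.4286; min R=1−1/(4·7/24)=0.1429>−1
Confirm numerically:
  x=-3.168: |R|=0.75923 <1
  x=-2.792: |R|=0.48162 <1
  x=-2.532: |R|=0.33788 <1
  x=-2.226: |R|=0.21923 <1
  x=-3.780: |R|=1.38745 >1
  x=-3.513: |R|=1.08651 >1
Interval (-3.4286, 0).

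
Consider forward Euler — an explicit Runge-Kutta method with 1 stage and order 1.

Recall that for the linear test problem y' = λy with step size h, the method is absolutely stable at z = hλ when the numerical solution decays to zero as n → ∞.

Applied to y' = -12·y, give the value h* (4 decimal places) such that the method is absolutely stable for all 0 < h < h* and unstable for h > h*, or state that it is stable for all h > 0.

Test eqn y'=λy, z=hλ:
  order 1, 1-stage ⇒ R(z)=1+z
  (e.g. R(-1.05)=-0.05000, |R|=0.05000)

Boundary: |R(x)|=1, x<0.
x=-1.05: |R|=0.0500
|R(-1.55)|=0.5500 |R(-1.17)|=0.1700 |R(-0.75)|=0.2500
Bisect:
  x_lo=-2.8698 |R|=1.8698  x_hi=-0.0794 |R|=0.9206
  mid=-1.47461 |R|=0.47461 →hi
  mid=-2.17223 |R|=1.17223 →lo
  mid=-1.82342 |R|=0.82342 →hi
  mid=-1.99783 |R|=0.99783 →hi
  mid=-2.08503 |R|=1.08503 →lo
  mid=-2.04143 |R|=1.04143 →lo
  mid=-2.01963 |R|=1.01963 →lo
  mid=-2.00873 |R|=1.00873 →lo
  mid=-2.00328 |R|=1.00328 →lo
  ...
  [-2.00004,-1.99987] ⇒ x*=-2.0000
Stable set (-2.0000, 0).

(-2.0000,0); λ=-12 ⇒ h* = 0.1667.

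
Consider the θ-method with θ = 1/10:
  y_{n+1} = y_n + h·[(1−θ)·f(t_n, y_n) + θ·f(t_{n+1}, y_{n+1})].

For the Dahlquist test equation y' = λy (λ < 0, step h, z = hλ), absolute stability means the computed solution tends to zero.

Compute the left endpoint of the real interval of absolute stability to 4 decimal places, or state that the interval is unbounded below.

Test eqn y'=λy, z=hλ:
  y_{n+1} = y_n + z·[9/10·y_n + 1/10·y_{n+1}] ⇒ (1 − 1/10z)y_{n+1} = (1 + 9/10z)y_n
  so R(z) = (1 + 9/10z)/(1 − 1/10z).

Solve |R(x)|<1 on ℝ⁻.
x=-1.64: |R|=0.4089
R=−1: 1+9/10x = −1+1/10x ⇒ -4/5x=2 ⇒ x=2/(-4/5)=-2.5000
Confirm numerically:
  x=-1.745: |R|=0.48574 <1
  x=-1.506: |R|=0.30888 <1
  x=-1.399: |R|=0.22730 <1
  x=-1.100: |R|=0.00901 <1
  x=-3.030: |R|=1.32540 >1
  x=-2.962: |R|=1.28514 >1
Stable set (-2.5000, 0).

left endpoint -2.5000.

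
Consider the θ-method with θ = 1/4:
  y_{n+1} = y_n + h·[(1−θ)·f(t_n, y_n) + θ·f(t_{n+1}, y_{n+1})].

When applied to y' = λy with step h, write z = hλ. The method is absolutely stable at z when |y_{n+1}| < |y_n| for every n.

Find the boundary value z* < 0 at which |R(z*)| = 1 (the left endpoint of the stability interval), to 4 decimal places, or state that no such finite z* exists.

z* = -4.0000.

On y'=λy, z=hλ:
  y_{n+1} = y_n + z·[3/4·y_n + 1/4·y_{n+1}] ⇒ (1 − 1/4z)y_{n+1} = (1 + 3/4z)y_n
  ⇒ R(z) = (1 + 3/4z)/(1 − 1/4z).

Solve |R(x)|<1 on ℝ⁻.
x=-1.47: |R|=0.0750
R=−1: 1+3/4x = −1+1/4x ⇒ -1/2x=2 ⇒ x=2/(-1/2)=-4.0000
Confirm numerically:
  x=-3.043: |R|=0.72824 <1
  x=-2.951: |R|=0.69817 <1
  x=-2.706: |R|=0.61408 <1
  x=-1.782: |R|=0.23279 <1
  x=-4.555: |R|=1.12975 >1
  x=-4.390: |R|=1.09297 >1
So |R|<1 on (-4.0000, 0).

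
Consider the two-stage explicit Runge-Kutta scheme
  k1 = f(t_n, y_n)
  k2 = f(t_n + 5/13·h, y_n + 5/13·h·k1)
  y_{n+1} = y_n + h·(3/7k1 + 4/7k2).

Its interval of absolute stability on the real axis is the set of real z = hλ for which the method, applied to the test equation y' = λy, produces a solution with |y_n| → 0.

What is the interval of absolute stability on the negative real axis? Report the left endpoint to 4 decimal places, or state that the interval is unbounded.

Set f=λy, z=hλ:
  k1=λy_n ⇒ h·k1=z·y_n;  k2=λ(1+5/13z)y_n ⇒ h·k2=z(1+5/13z)y_n
  y_{n+1}/y_n = 1 + 3/7z + 4/7z(1+5/13z) = 1 + z + 20/91z²
  ⇒ R(z) = 1 + z + 20/91z².

Boundary: |R(x)|=1, x<0.
x=-1.31: |R|=0.0672
R=1: x+20/91x²=0 ⇒ x=−91/20=-4.5500; min R=1−1/(4·20/91)=-0.1375>−1
Confirm numerically:
  x=-4.386: |R|=0.84191 <1
  x=-4.281: |R|=0.74690 <1
  x=-4.275: |R|=0.74162 <1
  x=-4.031: |R|=0.54020 <1
  x=-4.869: |R|=1.34137 >1
  x=-4.799: |R|=1.26263 >1
  x=-4.702: |R|=1.15708 >1
So |R|<1 on (-4.5500, 0).

z∈(-4.5500,0).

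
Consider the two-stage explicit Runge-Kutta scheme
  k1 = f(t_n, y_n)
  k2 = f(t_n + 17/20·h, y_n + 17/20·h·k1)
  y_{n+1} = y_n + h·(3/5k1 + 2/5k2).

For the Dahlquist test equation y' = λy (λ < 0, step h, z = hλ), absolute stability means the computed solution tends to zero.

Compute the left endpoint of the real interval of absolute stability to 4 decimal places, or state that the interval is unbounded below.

left endpoint -2.9412.

Test eqn y'=λy, z=hλ:
  k1=λy_n ⇒ h·k1=z·y_n;  k2=λ(1+17/20z)y_n ⇒ h·k2=z(1+17/20z)y_n
  y_{n+1}/y_n = 1 + 3/5z + 2/5z(1+17/20z) = 1 + z + 17/50z²
  R(z) = 1 + z + 17/50z².

Find x<0 with |R(x)|<1.
x=-1.54: |R|=0.2663
R=1: x+17/50x²=0 ⇒ x=−50/17=-2.9412; min R=1−1/(4·17/50)=0.2647>−1
Confirm numerically:
  x=-2.373: |R|=0.54158 <1
  x=-2.201: |R|=0.44610 <1
  x=-1.742: |R|=0.28975 <1
  x=-1.492: |R|=0.26486 <1
  x=-3.520: |R|=1.69274 >1
  x=-3.251: |R|=1.34246 >1
  x=-2.977: |R|=1.03626 >1
Stable set (-2.9412, 0).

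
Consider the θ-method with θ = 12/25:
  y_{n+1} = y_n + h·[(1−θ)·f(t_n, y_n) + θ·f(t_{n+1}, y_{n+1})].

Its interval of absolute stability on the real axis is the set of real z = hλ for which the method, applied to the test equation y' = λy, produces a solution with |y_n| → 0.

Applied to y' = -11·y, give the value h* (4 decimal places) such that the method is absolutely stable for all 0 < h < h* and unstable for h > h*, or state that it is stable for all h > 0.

(-50.0000,0); λ=-11 ⇒ h* = (50)/11 = 4.5455.

On y'=λy, z=hλ:
  y_{n+1} = y_n + z·[13/25·y_n + 12/25·y_{n+1}] ⇒ (1 − 12/25z)y_{n+1} = (1 + 13/25z)y_n
  Hence R(z) = (1 + 13/25z)/(1 − 12/25z).

Solve |R(x)|<1 on ℝ⁻.
x=-0.45: |R|=0.6299
R=−1: 1+13/25x = −1+12/25x ⇒ -1/25x=2 ⇒ x=2/(-1/25)=-50.0000
Confirm numerically:
  x=-42.178: |R|=0.98527 <1
  x=-41.165: |R|=0.98298 <1
  x=-39.874: |R|=0.97989 <1
  x=-20.599: |R|=0.89198 <1
  x=-50.294: |R|=1.00047 >1
  x=-50.142: |R|=1.00023 >1
Interval (-50.0000, 0).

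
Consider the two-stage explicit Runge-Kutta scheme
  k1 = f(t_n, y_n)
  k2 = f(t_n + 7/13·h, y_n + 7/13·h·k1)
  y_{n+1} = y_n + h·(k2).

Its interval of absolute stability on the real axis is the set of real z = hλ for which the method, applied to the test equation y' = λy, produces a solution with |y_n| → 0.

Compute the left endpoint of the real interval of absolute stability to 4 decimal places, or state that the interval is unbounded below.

On y'=λy, z=hλ:
  k1=λy_n ⇒ h·k1=z·y_n;  k2=λ(1+7/13z)y_n ⇒ h·k2=z(1+7/13z)y_n
  y_{n+1}/y_n = 1 + z(1+7/13z) = 1 + z + 7/13z²
  ⇒ R(z) = 1 + z + 7/13z².

Need |R(x)|<1, x<0.
x=-0.59: |R|=0.5974
R=1: x+7/13x²=0 ⇒ x=−13/7=-1.8571; min R=1−1/(4·7/13)=0.5357>−1
Confirm numerically:
  x=-1.476: |R|=0.69708 <1
  x=-1.344: |R|=0.62864 <1
  x=-1.001: |R|=0.53854 <1
  x=-0.878: |R|=0.53709 <1
  x=-2.399: |R|=1.69995 >1
  x=-2.287: |R|=1.52935 >1
  x=-1.945: |R|=1.09201 >1
Stable set (-1.8571, 0).

z* = -1.8571.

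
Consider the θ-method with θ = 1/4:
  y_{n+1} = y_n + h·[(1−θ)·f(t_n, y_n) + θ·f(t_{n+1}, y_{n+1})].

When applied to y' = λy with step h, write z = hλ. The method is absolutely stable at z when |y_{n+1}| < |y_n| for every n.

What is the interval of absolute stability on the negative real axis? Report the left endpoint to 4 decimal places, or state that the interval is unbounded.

Test eqn y'=λy, z=hλ:
  y_{n+1} = y_n + z·[3/4·y_n + 1/4·y_{n+1}] ⇒ (1 − 1/4z)y_{n+1} = (1 + 3/4z)y_n
  ⇒ R(z) = (1 + 3/4z)/(1 − 1/4z).

Need |R(x)|<1, x<0.
x=-1.33: |R|=0.0019
R=−1: 1+3/4x = −1+1/4x ⇒ -1/2x=2 ⇒ x=2/(-1/2)=-4.0000
Confirm numerically:
  x=-3.129: |R|=0.75565 <1
  x=-3.028: |R|=0.72339 <1
  x=-2.309: |R|=0.46394 <1
  x=-4.459: |R|=1.10852 >1
  x=-4.076: |R|=1.01882 >1
Interval (-4.0000, 0).

z∈(-4.0000,0).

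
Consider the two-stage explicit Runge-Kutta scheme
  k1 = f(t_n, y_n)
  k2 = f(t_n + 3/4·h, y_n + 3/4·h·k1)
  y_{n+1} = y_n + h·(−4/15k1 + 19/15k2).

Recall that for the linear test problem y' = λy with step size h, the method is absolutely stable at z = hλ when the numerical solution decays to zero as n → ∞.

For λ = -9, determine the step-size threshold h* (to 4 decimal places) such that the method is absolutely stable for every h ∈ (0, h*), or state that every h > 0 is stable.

Test eqn y'=λy, z=hλ:
  k1=λy_n ⇒ h·k1=z·y_n;  k2=λ(1+3/4z)y_n ⇒ h·k2=z(1+3/4z)y_n
  y_{n+1}/y_n = 1 − 4/15z + 19/15z(1+3/4z) = 1 + z + 19/20z²
  ⇒ R(z) = 1 + z + 19/20z².

Boundary: |R(x)|=1, x<0.
x=-1.72: |R|=2.0905
R=1: x+19/20x²=0 ⇒ x=−20/19=-1.0526; min R=1−1/(4·19/20)=0.7368>−1
Confirm numerically:
  x=-0.892: |R|=0.86388 <1
  x=-0.816: |R|=0.81656 <1
  x=-0.799: |R|=0.80748 <1
  x=-1.615: |R|=1.86281 >1
  x=-1.246: |R|=1.22889 >1
Stable set (-1.0526, 0).

(-1.0526,0); λ=-9 ⇒ h* = (20/19)/9 = 0.1170.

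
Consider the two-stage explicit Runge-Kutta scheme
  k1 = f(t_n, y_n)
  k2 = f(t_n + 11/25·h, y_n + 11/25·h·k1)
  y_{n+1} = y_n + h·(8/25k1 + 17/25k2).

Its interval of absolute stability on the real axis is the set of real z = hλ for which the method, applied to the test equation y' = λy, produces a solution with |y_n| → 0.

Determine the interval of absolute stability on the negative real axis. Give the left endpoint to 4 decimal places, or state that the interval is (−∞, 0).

On y'=λy, z=hλ:
  k1=λy_n ⇒ h·k1=z·y_n;  k2=λ(1+11/25z)y_n ⇒ h·k2=z(1+11/25z)y_n
  y_{n+1}/y_n = 1 + 8/25z + 17/25z(1+11/25z) = 1 + z + 187/625z²
  Hence R(z) = 1 + z + 187/625z².

Need |R(x)|<1, x<0.
x=-0.36: |R|=0.6788
R=1: x+187/625x²=0 ⇒ x=−625/187=-3.3422; min R=1−1/(4·187/625)=0.1644>−1
Confirm numerically:
  x=-2.932: |R|=0.64011 <1
  x=-2.698: |R|=0.47994 <1
  x=-2.387: |R|=0.31777 <1
  x=-2.361: |R|=0.30684 <1
  x=-3.788: |R|=1.50520 >1
  x=-3.555: |R|=1.22630 >1
Stable set (-3.3422, 0).

z∈(-3.3422,0).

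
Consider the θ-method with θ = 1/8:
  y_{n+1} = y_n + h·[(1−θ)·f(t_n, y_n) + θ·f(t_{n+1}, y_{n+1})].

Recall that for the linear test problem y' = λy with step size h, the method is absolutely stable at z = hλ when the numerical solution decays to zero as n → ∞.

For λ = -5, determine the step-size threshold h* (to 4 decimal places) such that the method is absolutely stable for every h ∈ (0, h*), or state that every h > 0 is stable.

Test eqn y'=λy, z=hλ:
  y_{n+1} = y_n + z·[7/8·y_n + 1/8·y_{n+1}] ⇒ (1 − 1/8z)y_{n+1} = (1 + 7/8z)y_n
  so R(z) = (1 + 7/8z)/(1 − 1/8z).

Need |R(x)|<1, x<0.
x=-0.72: |R|=0.3394
R=−1: 1+7/8x = −1+1/8x ⇒ -3/4x=2 ⇒ x=2/(-3/4)=-2.6667
Confirm numerically:
  x=-2.344: |R|=0.81284 <1
  x=-2.099: |R|=0.66274 <1
  x=-1.180: |R|=0.02832 <1
  x=-1.095: |R|=0.03683 <1
  x=-3.258: |R|=1.31515 >1
  x=-3.008: |R|=1.18605 >1
  x=-3.005: |R|=1.18446 >1
So |R|<1 on (-2.6667, 0).

(-2.6667,0); λ=-5 ⇒ h* = (8/3)/5 = 0.5333.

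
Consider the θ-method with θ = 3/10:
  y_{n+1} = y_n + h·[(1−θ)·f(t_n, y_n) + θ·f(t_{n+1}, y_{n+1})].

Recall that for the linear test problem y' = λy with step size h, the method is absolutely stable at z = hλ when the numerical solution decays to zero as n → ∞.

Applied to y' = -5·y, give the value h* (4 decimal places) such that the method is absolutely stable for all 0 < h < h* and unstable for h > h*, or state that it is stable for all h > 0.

Test eqn y'=λy, z=hλ:
  y_{n+1} = y_n + z·[7/10·y_n + 3/10·y_{n+1}] ⇒ (1 − 3/10z)y_{n+1} = (1 + 7/10z)y_n
  so R(z) = (1 + 7/10z)/(1 − 3/10z).

Need |R(x)|<1, x<0.
x=-0.76: |R|=0.3811
R=−1: 1+7/10x = −1+3/10x ⇒ -2/5x=2 ⇒ x=2/(-2/5)=-5.0000
Confirm numerically:
  x=-4.348: |R|=0.88683 <1
  x=-4.233: |R|=0.86484 <1
  x=-2.523: |R|=0.43605 <1
  x=-2.046: |R|=0.26782 <1
  x=-5.448: |R|=1.06802 >1
  x=-5.239: |R|=1.03717 >1
So |R|<1 on (-5.0000, 0).

(-5.0000,0); λ=-5 ⇒ h* = (5)/5 = 1.0000.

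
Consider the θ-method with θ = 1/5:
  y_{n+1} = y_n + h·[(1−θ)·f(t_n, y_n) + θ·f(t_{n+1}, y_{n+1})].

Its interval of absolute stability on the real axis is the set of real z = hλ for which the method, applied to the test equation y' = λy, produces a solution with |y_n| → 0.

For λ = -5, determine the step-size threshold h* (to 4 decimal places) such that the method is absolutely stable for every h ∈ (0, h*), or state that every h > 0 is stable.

Set f=λy, z=hλ:
  y_{n+1} = y_n + z·[4/5·y_n + 1/5·y_{n+1}] ⇒ (1 − 1/5z)y_{n+1} = (1 + 4/5z)y_n
  Hence R(z) = (1 + 4/5z)/(1 − 1/5z).

Need |R(x)|<1, x<0.
x=-0.38: |R|=0.6468
R=−1: 1+4/5x = −1+1/5x ⇒ -3/5x=2 ⇒ x=2/(-3/5)=-3.3333
Confirm numerically:
  x=-3.220: |R|=0.95864 <1
  x=-1.817: |R|=0.33270 <1
  x=-1.479: |R|=0.14138 <1
  x=-3.903: |R|=1.19196 >1
  x=-3.759: |R|=1.14579 >1
  x=-3.517: |R|=1.06469 >1
Stable set (-3.3333, 0).

(-3.3333,0); λ=-5 ⇒ h* = (10/3)/5 = 0.6667.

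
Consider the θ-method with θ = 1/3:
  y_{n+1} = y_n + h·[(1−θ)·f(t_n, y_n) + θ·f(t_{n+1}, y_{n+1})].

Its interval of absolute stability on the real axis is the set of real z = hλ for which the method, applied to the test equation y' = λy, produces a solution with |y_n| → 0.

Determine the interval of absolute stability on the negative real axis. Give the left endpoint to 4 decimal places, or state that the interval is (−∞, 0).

(-6.0000, 0).

Set f=λy, z=hλ:
  y_{n+1} = y_n + z·[2/3·y_n + 1/3·y_{n+1}] ⇒ (1 − 1/3z)y_{n+1} = (1 + 2/3z)y_n
  ⇒ R(z) = (1 + 2/3z)/(1 − 1/3z).

Need |R(x)|<1, x<0.
x=-0.45: |R|=0.6087
R=−1: 1+2/3x = −1+1/3x ⇒ -1/3x=2 ⇒ x=2/(-1/3)=-6.0000
Confirm numerically:
  x=-4.514: |R|=0.80224 <1
  x=-3.912: |R|=0.69792 <1
  x=-3.732: |R|=0.66310 <1
  x=-2.965: |R|=0.49120 <1
  x=-6.274: |R|=1.02954 >1
  x=-6.095: |R|=1.01045 >1
So |R|<1 on (-6.0000, 0).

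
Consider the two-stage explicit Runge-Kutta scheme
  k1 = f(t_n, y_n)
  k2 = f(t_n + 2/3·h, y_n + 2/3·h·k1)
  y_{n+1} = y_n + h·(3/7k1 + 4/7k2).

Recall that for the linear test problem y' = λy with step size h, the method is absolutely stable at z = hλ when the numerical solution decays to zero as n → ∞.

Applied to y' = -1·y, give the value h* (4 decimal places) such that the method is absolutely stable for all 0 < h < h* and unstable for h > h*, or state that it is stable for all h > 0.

Set f=λy, z=hλ:
  k1=λy_n ⇒ h·k1=z·y_n;  k2=λ(1+2/3z)y_n ⇒ h·k2=z(1+2/3z)y_n
  y_{n+1}/y_n = 1 + 3/7z + 4/7z(1+2/3z) = 1 + z + 8/21z²
  so R(z) = 1 + z + 8/21z².

Find x<0 with |R(x)|<1.
x=-1.02: |R|=0.3763
R=1: x+8/21x²=0 ⇒ x=−21/8=-2.6250; min R=1−1/(4·8/21)=0.3438>−1
Confirm numerically:
  x=-2.345: |R|=0.74987 <1
  x=-2.182: |R|=0.63176 <1
  x=-1.566: |R|=0.36823 <1
  x=-1.052: |R|=0.36960 <1
  x=-2.841: |R|=1.23377 >1
  x=-2.785: |R|=1.16975 >1
  x=-2.704: |R|=1.08138 >1
Stable set (-2.6250, 0).

(-2.6250,0); λ=-1 ⇒ h* = (21/8)/1 = 2.6250.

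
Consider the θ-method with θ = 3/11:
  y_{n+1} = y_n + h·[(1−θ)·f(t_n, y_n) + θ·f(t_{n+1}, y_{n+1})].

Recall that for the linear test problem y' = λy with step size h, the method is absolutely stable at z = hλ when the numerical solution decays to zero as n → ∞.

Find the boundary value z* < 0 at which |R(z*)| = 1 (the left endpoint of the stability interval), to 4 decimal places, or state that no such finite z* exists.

Set f=λy, z=hλ:
  y_{n+1} = y_n + z·[8/11·y_n + 3/11·y_{n+1}] ⇒ (1 − 3/11z)y_{n+1} = (1 + 8/11z)y_n
  Hence R(z) = (1 + 8/11z)/(1 − 3/11z).

Boundary: |R(x)|=1, x<0.
x=-1.76: |R|=0.1892
R=−1: 1+8/11x = −1+3/11x ⇒ -5/11x=2 ⇒ x=2/(-5/11)=-4.4000
Confirm numerically:
  x=-3.816: |R|=0.86992 <1
  x=-3.652: |R|=0.82966 <1
  x=-3.548: |R|=0.80318 <1
  x=-4.993: |R|=1.11413 >1
  x=-4.931: |R|=1.10293 >1
Stable set (-4.4000, 0).

z* = -4.4000.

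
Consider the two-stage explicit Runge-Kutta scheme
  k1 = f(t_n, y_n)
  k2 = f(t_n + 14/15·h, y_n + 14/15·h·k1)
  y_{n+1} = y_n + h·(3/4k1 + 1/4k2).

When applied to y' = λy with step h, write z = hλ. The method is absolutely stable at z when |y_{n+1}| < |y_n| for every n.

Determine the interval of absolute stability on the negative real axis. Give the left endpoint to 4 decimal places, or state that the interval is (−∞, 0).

(-4.2857, 0).

On y'=λy, z=hλ:
  k1=λy_n ⇒ h·k1=z·y_n;  k2=λ(1+14/15z)y_n ⇒ h·k2=z(1+14/15z)y_n
  y_{n+1}/y_n = 1 + 3/4z + 1/4z(1+14/15z) = 1 + z + 7/30z²
  ⇒ R(z) = 1 + z + 7/30z².

Find x<0 with |R(x)|<1.
x=-1.69: |R|=0.0236
R=1: x+7/30x²=0 ⇒ x=−30/7=-4.2857; min R=1−1/(4·7/30)=-0.0714>−1
Confirm numerically:
  x=-4.199: |R|=0.91504 <1
  x=-4.159: |R|=0.87703 <1
  x=-3.069: |R|=0.12871 <1
  x=-2.344: |R|=0.06199 <1
  x=-4.644: |R|=1.38824 >1
  x=-4.370: |R|=1.08594 >1
So |R|<1 on (-4.2857, 0).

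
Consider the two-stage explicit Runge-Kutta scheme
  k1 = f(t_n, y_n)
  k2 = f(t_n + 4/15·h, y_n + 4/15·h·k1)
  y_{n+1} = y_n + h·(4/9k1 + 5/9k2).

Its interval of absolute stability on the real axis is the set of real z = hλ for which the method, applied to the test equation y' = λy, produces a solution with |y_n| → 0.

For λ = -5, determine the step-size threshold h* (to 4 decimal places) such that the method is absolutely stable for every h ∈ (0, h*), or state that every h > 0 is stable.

(-6.7500,0); λ=-5 ⇒ h* = (27/4)/5 = 1.3500.

Set f=λy, z=hλ:
  k1=λy_n ⇒ h·k1=z·y_n;  k2=λ(1+4/15z)y_n ⇒ h·k2=z(1+4/15z)y_n
  y_{n+1}/y_n = 1 + 4/9z + 5/9z(1+4/15z) = 1 + z + 4/27z²
  so R(z) = 1 + z + 4/27z².

Find x<0 with |R(x)|<1.
x=-0.91: |R|=0.2127
R=1: x+4/27x²=0 ⇒ x=−27/4=-6.7500; min R=1−1/(4·4/27)=-0.6875>−1
Confirm numerically:
  x=-5.543: |R|=0.00883 <1
  x=-4.716: |R|=0.42109 <1
  x=-4.633: |R|=0.45305 <1
  x=-7.144: |R|=1.41700 >1
  x=-7.047: |R|=1.31007 >1
  x=-7.033: |R|=1.29487 >1
Interval (-6.7500, 0).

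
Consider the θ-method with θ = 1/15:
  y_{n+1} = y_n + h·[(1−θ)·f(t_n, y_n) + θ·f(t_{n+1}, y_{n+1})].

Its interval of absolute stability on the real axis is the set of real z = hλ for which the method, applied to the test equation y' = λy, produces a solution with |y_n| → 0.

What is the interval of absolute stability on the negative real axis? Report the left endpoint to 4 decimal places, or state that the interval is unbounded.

(-2.3077, 0).

On y'=λy, z=hλ:
  y_{n+1} = y_n + z·[14/15·y_n + 1/15·y_{n+1}] ⇒ (1 − 1/15z)y_{n+1} = (1 + 14/15z)y_n
  so R(z) = (1 + 14/15z)/(1 − 1/15z).

Need |R(x)|<1, x<0.
x=-0.7: |R|=0.3312
R=−1: 1+14/15x = −1+1/15x ⇒ -13/15x=2 ⇒ x=2/(-13/15)=-2.3077
Confirm numerically:
  x=-2.141: |R|=0.87358 <1
  x=-1.634: |R|=0.47349 <1
  x=-1.433: |R|=0.30804 <1
  x=-1.275: |R|=0.17512 <1
  x=-2.828: |R|=1.37940 >1
  x=-2.523: |R|=1.15973 >1
  x=-2.465: |R|=1.11709 >1
Interval (-2.3077, 0).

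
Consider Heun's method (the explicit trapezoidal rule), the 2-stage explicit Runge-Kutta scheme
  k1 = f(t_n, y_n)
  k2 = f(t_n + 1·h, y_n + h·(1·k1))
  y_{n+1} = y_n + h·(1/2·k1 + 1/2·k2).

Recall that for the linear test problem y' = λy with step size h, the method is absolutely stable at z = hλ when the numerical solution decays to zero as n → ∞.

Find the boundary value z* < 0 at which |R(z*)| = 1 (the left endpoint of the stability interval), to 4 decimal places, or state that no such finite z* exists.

On y'=λy, z=hλ:
  order 2, 2-stage ⇒ R(z)=1+z+z^2/2
  (e.g. R(-1.17)=0.51445, |R|=0.51445)

Boundary: |R(x)|=1, x<0.
x=-1.17: |R|=0.5144
|R(-1.06)|=0.5018 |R(-0.93)|=0.5025
Bisect:
  x_lo=-2.5577 |R|=1.7132  x_hi=-0.3407 |R|=0.7173
  mid=-1.44922 |R|=0.60090 →hi
  mid=-2.00345 |R|=1.00346 →lo
  mid=-1.72634 |R|=0.76378 →hi
  mid=-1.86489 |R|=0.87402 →hi
  mid=-1.93417 |R|=0.93634 →hi
  mid=-1.96881 |R|=0.96930 →hi
  mid=-1.98613 |R|=0.98623 →hi
  mid=-1.99479 |R|=0.99481 →hi
  mid=-1.99912 |R|=0.99912 →hi
  mid=-2.00129 |R|=1.00129 →lo
  ...
  [-2.00007,-1.99994] ⇒ x*=-2.0000
Stable set (-2.0000, 0).

z* = -2.0000.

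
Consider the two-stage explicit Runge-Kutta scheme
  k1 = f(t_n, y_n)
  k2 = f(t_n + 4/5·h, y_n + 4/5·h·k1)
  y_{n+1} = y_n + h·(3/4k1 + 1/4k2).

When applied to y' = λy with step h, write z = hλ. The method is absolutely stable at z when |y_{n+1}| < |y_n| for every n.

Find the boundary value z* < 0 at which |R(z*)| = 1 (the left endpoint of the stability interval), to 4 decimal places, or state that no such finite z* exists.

left endpoint -5.0000.

On y'=λy, z=hλ:
  k1=λy_n ⇒ h·k1=z·y_n;  k2=λ(1+4/5z)y_n ⇒ h·k2=z(1+4/5z)y_n
  y_{n+1}/y_n = 1 + 3/4z + 1/4z(1+4/5z) = 1 + z + 1/5z²
  Hence R(z) = 1 + z + 1/5z².

Need |R(x)|<1, x<0.
x=-1.24: |R|=0.0675
R=1: x+1/5x²=0 ⇒ x=−5=-5.0000; min R=1−1/(4·1/5)=-0.2500>−1
Confirm numerically:
  x=-3.799: |R|=0.08748 <1
  x=-2.877: |R|=0.22157 <1
  x=-2.619: |R|=0.24717 <1
  x=-5.578: |R|=1.64482 >1
  x=-5.569: |R|=1.63375 >1
Interval (-5.0000, 0).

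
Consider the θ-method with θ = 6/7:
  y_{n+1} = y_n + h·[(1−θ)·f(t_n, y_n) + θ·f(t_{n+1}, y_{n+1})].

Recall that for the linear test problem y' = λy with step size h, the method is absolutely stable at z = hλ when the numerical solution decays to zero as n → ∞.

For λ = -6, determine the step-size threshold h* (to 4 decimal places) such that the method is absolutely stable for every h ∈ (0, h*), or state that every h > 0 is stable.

Set f=λy, z=hλ:
  y_{n+1} = y_n + z·[1/7·y_n + 6/7·y_{n+1}] ⇒ (1 − 6/7z)y_{n+1} = (1 + 1/7z)y_n
  Hence R(z) = (1 + 1/7z)/(1 − 6/7z).

Find x<0 with |R(x)|<1.
x=-0.31: |R|=0.7551
x=-2: |R|=0.2632
x=-10: |R|=0.0448
x=-100: |R|=0.1532
θ=6/7≥1/2 ⇒ |1+1/7x|<|1−6/7x| ∀x<0 ⇒ interval (−∞,0).

interval (−∞, 0). Any h>0 works for λ=-6.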